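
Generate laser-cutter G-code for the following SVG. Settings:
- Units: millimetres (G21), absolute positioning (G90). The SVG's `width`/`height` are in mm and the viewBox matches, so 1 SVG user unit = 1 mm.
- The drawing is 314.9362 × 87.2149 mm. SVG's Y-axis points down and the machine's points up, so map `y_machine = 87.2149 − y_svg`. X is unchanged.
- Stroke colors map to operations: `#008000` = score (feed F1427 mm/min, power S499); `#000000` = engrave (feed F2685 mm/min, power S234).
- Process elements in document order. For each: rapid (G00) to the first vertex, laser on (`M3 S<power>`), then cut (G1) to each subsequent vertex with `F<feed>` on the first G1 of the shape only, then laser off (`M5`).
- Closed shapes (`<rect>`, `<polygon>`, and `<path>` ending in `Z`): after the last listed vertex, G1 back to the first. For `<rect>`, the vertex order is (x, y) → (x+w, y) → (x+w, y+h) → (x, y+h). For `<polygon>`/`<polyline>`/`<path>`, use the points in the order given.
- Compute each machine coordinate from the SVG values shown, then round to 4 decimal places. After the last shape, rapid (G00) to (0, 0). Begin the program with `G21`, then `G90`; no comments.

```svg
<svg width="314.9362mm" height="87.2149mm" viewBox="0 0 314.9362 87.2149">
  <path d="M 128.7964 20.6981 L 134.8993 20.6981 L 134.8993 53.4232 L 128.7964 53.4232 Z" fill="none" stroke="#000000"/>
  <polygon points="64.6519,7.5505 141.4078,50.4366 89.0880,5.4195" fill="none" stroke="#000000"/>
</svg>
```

G21
G90
G00 X128.7964 Y66.5168
M3 S234
G1 X134.8993 Y66.5168 F2685
G1 X134.8993 Y33.7917
G1 X128.7964 Y33.7917
G1 X128.7964 Y66.5168
M5
G00 X64.6519 Y79.6644
M3 S234
G1 X141.4078 Y36.7783 F2685
G1 X89.0880 Y81.7954
G1 X64.6519 Y79.6644
M5
G00 X0.0000 Y0.0000

viewBox `0 0 314.9362 87.2149` with mm width/height → 1 unit = 1 mm. Flip: y_m = 87.2149 − y_svg.

**Shape 1** — `<path>` rectangle, stroke `#000000` → engrave (S234, F2685). Machine vertices: (128.7964,66.5168) → (134.8993,66.5168) → (134.8993,33.7917) → (128.7964,33.7917) → (128.7964,66.5168). Closed: final G1 returns to the first vertex.

**Shape 2** — `<polygon>` closed polygon, stroke `#000000` → engrave (S234, F2685). Machine vertices: (64.6519,79.6644) → (141.4078,36.7783) → (89.0880,81.7954) → (64.6519,79.6644). Closed: final G1 returns to the first vertex.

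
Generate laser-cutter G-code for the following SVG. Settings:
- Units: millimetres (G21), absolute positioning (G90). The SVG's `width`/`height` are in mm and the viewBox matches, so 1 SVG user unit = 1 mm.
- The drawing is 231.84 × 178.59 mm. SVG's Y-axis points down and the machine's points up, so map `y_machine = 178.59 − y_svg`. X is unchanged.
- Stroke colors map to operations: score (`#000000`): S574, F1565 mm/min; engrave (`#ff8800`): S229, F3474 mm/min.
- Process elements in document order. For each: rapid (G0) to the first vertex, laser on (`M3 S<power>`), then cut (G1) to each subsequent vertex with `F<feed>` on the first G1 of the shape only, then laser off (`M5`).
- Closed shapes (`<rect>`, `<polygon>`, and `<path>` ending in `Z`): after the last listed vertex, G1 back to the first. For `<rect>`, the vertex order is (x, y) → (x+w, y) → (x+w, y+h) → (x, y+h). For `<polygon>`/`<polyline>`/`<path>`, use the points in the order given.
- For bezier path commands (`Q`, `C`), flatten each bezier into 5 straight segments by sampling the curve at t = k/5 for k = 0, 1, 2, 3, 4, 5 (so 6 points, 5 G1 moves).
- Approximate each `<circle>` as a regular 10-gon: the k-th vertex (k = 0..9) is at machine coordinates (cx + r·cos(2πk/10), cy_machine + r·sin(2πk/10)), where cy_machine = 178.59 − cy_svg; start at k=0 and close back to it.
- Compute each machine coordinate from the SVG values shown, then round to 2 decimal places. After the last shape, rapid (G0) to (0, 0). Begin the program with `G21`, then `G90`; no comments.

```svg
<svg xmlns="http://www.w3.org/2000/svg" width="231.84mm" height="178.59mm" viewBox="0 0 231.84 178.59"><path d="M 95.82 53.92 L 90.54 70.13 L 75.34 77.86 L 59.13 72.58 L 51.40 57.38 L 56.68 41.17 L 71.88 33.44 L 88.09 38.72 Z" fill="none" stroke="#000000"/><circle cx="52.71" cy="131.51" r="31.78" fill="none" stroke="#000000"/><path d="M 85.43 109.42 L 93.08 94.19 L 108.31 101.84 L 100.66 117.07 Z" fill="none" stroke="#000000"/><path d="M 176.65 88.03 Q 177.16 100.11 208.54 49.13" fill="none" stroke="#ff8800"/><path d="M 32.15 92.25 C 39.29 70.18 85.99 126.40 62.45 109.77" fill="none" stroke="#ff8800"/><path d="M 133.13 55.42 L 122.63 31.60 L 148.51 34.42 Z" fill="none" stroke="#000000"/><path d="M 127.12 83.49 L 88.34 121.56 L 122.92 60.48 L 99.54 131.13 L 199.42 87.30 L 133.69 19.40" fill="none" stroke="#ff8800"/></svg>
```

viewBox `0 0 231.84 178.59` with mm width/height → 1 unit = 1 mm. Flip: y_m = 178.59 − y_svg.

**Shape 1** — `<path>` regular polygon, stroke `#000000` → score (S574, F1565). Machine vertices: (95.82,124.67) → (90.54,108.46) → (75.34,100.73) → (59.13,106.01) → (51.40,121.21) → (56.68,137.42) → (71.88,145.15) → (88.09,139.87) → (95.82,124.67). Closed: final G1 returns to the first vertex.

**Shape 2** — `<circle>` circle, stroke `#000000` → score (S574, F1565). Machine vertices: (84.49,47.08) → (78.42,65.76) → (62.53,77.30) → (42.89,77.30) → (27.00,65.76) → (20.93,47.08) → (27.00,28.40) → (42.89,16.86) → (62.53,16.86) → (78.42,28.40) → (84.49,47.08). Closed: final G1 returns to the first vertex.

**Shape 3** — `<path>` regular polygon, stroke `#000000` → score (S574, F1565). Machine vertices: (85.43,69.17) → (93.08,84.40) → (108.31,76.75) → (100.66,61.52) → (85.43,69.17). Closed: final G1 returns to the first vertex.

**Shape 4** — `<path>` quadratic bezier, stroke `#ff8800` → engrave (S229, F3474). Control points (SVG): P0=(176.65,88.03), P1=(177.16,100.11), P2=(208.54,49.13); sampled at t=k/5. Machine vertices: (176.65,90.56) → (178.09,88.25) → (182.00,90.99) → (188.38,98.77) → (197.22,111.59) → (208.54,129.46). Open path.

**Shape 5** — `<path>` cubic bezier, stroke `#ff8800` → engrave (S229, F3474). Control points (SVG): P0=(32.15,92.25), P1=(39.29,70.18), P2=(85.99,126.40), P3=(62.45,109.77); sampled at t=k/5. Machine vertices: (32.15,86.34) → (40.30,91.40) → (52.68,84.92) → (64.01,74.16) → (69.02,66.37) → (62.45,68.82). Open path.

**Shape 6** — `<path>` regular polygon, stroke `#000000` → score (S574, F1565). Machine vertices: (133.13,123.17) → (122.63,146.99) → (148.51,144.17) → (133.13,123.17). Closed: final G1 returns to the first vertex.

**Shape 7** — `<path>` open polyline, stroke `#ff8800` → engrave (S229, F3474). Machine vertices: (127.12,95.10) → (88.34,57.03) → (122.92,118.11) → (99.54,47.46) → (199.42,91.29) → (133.69,159.19). Open path.

G21
G90
G0 X95.82 Y124.67
M3 S574
G1 X90.54 Y108.46 F1565
G1 X75.34 Y100.73
G1 X59.13 Y106.01
G1 X51.40 Y121.21
G1 X56.68 Y137.42
G1 X71.88 Y145.15
G1 X88.09 Y139.87
G1 X95.82 Y124.67
M5
G0 X84.49 Y47.08
M3 S574
G1 X78.42 Y65.76 F1565
G1 X62.53 Y77.30
G1 X42.89 Y77.30
G1 X27.00 Y65.76
G1 X20.93 Y47.08
G1 X27.00 Y28.40
G1 X42.89 Y16.86
G1 X62.53 Y16.86
G1 X78.42 Y28.40
G1 X84.49 Y47.08
M5
G0 X85.43 Y69.17
M3 S574
G1 X93.08 Y84.40 F1565
G1 X108.31 Y76.75
G1 X100.66 Y61.52
G1 X85.43 Y69.17
M5
G0 X176.65 Y90.56
M3 S229
G1 X178.09 Y88.25 F3474
G1 X182.00 Y90.99
G1 X188.38 Y98.77
G1 X197.22 Y111.59
G1 X208.54 Y129.46
M5
G0 X32.15 Y86.34
M3 S229
G1 X40.30 Y91.40 F3474
G1 X52.68 Y84.92
G1 X64.01 Y74.16
G1 X69.02 Y66.37
G1 X62.45 Y68.82
M5
G0 X133.13 Y123.17
M3 S574
G1 X122.63 Y146.99 F1565
G1 X148.51 Y144.17
G1 X133.13 Y123.17
M5
G0 X127.12 Y95.10
M3 S229
G1 X88.34 Y57.03 F3474
G1 X122.92 Y118.11
G1 X99.54 Y47.46
G1 X199.42 Y91.29
G1 X133.69 Y159.19
M5
G0 X0.00 Y0.00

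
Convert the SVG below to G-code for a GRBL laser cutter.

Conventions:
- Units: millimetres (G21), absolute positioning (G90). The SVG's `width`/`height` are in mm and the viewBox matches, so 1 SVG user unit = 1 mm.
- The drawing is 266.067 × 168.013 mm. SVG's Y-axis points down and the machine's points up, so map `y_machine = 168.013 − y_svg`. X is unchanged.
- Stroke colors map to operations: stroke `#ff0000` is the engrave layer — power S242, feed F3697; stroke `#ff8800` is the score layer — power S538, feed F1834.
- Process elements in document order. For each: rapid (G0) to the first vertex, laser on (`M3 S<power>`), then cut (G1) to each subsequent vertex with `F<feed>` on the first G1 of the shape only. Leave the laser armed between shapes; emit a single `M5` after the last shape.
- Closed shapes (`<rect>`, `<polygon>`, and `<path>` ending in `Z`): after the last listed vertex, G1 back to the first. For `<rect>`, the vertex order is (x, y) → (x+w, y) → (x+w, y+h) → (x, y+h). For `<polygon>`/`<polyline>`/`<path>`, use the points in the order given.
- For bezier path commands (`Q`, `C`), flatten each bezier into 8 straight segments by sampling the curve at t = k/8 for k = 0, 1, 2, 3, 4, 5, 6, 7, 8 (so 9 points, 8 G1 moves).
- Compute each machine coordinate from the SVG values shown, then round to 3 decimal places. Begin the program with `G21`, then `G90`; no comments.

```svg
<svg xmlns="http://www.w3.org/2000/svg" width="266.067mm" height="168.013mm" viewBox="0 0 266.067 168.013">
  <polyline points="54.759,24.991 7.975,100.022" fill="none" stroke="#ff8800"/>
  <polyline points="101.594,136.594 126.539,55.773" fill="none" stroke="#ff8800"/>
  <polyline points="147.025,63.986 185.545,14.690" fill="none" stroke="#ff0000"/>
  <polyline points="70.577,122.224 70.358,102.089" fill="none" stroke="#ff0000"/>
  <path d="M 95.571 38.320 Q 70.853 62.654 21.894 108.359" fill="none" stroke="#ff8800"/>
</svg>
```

1 u = 1 mm; y_m = 168.013 − y.

[1] `<polyline>` line segment, #ff8800→score S538 F1834: (54.759,143.022) → (7.975,67.991)

[2] `<polyline>` line segment, #ff8800→score S538 F1834: (101.594,31.419) → (126.539,112.240)

[3] `<polyline>` line segment, #ff0000→engrave S242 F3697: (147.025,104.027) → (185.545,153.323)

[4] `<polyline>` line segment, #ff0000→engrave S242 F3697: (70.577,45.789) → (70.358,65.924)

[5] `<path>` quadratic bezier, #ff8800→score S538 F1834: (95.571,129.693) → (89.013,123.276) → (81.697,116.190) → (73.624,108.437) → (64.793,100.016) → (55.204,90.927) → (44.858,81.171) → (33.755,70.746) → (21.894,59.654)

G21
G90
G0 X54.759 Y143.022
M3 S538
G1 X7.975 Y67.991 F1834
G0 X101.594 Y31.419
M3 S538
G1 X126.539 Y112.240 F1834
G0 X147.025 Y104.027
M3 S242
G1 X185.545 Y153.323 F3697
G0 X70.577 Y45.789
M3 S242
G1 X70.358 Y65.924 F3697
G0 X95.571 Y129.693
M3 S538
G1 X89.013 Y123.276 F1834
G1 X81.697 Y116.190
G1 X73.624 Y108.437
G1 X64.793 Y100.016
G1 X55.204 Y90.927
G1 X44.858 Y81.171
G1 X33.755 Y70.746
G1 X21.894 Y59.654
M5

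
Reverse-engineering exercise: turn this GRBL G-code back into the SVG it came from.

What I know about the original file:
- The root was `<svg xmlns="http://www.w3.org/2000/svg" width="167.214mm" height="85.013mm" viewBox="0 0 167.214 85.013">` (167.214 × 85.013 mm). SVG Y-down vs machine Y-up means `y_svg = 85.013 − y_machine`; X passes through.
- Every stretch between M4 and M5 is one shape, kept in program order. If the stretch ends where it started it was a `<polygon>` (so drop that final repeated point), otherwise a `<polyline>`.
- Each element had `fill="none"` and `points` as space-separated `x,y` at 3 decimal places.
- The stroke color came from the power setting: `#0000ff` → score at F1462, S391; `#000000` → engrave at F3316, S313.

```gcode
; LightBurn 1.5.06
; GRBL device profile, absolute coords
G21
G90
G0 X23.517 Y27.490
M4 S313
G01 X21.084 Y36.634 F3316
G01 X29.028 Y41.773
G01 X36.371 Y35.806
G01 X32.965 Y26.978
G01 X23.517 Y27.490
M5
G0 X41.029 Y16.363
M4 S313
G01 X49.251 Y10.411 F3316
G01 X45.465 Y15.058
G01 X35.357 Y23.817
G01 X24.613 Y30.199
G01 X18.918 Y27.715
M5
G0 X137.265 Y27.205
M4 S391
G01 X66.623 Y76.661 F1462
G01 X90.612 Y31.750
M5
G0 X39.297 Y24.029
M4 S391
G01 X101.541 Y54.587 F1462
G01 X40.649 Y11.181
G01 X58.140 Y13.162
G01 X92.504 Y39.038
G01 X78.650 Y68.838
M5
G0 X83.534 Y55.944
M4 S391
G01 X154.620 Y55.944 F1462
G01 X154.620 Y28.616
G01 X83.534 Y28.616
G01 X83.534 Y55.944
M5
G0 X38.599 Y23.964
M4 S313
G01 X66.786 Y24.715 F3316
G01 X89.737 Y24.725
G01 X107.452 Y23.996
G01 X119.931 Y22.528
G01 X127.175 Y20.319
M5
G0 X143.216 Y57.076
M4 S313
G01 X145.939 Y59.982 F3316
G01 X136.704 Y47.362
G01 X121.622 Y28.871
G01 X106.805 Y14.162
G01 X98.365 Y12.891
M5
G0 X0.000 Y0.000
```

<svg xmlns="http://www.w3.org/2000/svg" width="167.214mm" height="85.013mm" viewBox="0 0 167.214 85.013">
  <polygon points="23.517,57.523 21.084,48.379 29.028,43.240 36.371,49.207 32.965,58.035" fill="none" stroke="#000000"/>
  <polyline points="41.029,68.650 49.251,74.602 45.465,69.955 35.357,61.196 24.613,54.814 18.918,57.298" fill="none" stroke="#000000"/>
  <polyline points="137.265,57.808 66.623,8.352 90.612,53.263" fill="none" stroke="#0000ff"/>
  <polyline points="39.297,60.984 101.541,30.426 40.649,73.832 58.140,71.851 92.504,45.975 78.650,16.175" fill="none" stroke="#0000ff"/>
  <polygon points="83.534,29.069 154.620,29.069 154.620,56.397 83.534,56.397" fill="none" stroke="#0000ff"/>
  <polyline points="38.599,61.049 66.786,60.298 89.737,60.288 107.452,61.017 119.931,62.485 127.175,64.694" fill="none" stroke="#000000"/>
  <polyline points="143.216,27.937 145.939,25.031 136.704,37.651 121.622,56.142 106.805,70.851 98.365,72.122" fill="none" stroke="#000000"/>
</svg>

y_svg = 85.013 − y_m.

[1] S313→`#000000` (engrave); closed run; points: 23.517,57.523 21.084,48.379 29.028,43.240 36.371,49.207 32.965,58.035

[2] S313→`#000000` (engrave); open run; points: 41.029,68.650 49.251,74.602 45.465,69.955 35.357,61.196 24.613,54.814 18.918,57.298

[3] S391→`#0000ff` (score); open run; points: 137.265,57.808 66.623,8.352 90.612,53.263

[4] S391→`#0000ff` (score); open run; points: 39.297,60.984 101.541,30.426 40.649,73.832 58.140,71.851 92.504,45.975 78.650,16.175

[5] S391→`#0000ff` (score); closed run; points: 83.534,29.069 154.620,29.069 154.620,56.397 83.534,56.397

[6] S313→`#000000` (engrave); open run; points: 38.599,61.049 66.786,60.298 89.737,60.288 107.452,61.017 119.931,62.485 127.175,64.694

[7] S313→`#000000` (engrave); open run; points: 143.216,27.937 145.939,25.031 136.704,37.651 121.622,56.142 106.805,70.851 98.365,72.122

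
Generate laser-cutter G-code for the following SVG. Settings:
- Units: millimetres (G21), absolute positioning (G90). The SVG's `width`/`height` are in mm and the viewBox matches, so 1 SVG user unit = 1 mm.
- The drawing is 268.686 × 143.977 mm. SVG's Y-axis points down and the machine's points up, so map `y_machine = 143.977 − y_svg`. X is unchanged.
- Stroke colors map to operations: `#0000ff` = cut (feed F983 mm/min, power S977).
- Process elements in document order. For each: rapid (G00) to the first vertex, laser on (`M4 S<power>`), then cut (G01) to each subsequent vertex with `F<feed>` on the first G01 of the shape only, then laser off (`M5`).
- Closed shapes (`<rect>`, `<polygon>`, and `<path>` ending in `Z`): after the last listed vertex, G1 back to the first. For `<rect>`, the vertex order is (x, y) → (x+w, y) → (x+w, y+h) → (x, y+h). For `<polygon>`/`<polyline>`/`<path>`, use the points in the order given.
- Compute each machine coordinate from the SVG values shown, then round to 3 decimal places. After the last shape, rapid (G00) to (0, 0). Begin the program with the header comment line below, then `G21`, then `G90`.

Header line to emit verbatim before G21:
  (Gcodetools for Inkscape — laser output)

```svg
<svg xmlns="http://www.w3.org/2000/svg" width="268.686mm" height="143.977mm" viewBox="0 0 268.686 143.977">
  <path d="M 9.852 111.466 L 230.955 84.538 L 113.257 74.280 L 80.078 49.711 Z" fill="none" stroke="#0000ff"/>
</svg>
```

Since the viewBox matches the mm dimensions, user units are millimetres directly. The only transform is the Y-flip y_m = 143.977 − y_svg.

Shape 1 is a closed polygon drawn with `<path>`. Its stroke #0000ff means cut at S977, F983. After flipping Y the toolpath is (9.852,32.511) → (230.955,59.439) → (113.257,69.697) → (80.078,94.266) → (9.852,32.511), returning to the start.

(Gcodetools for Inkscape — laser output)
G21
G90
G00 X9.852 Y32.511
M4 S977
G01 X230.955 Y59.439 F983
G01 X113.257 Y69.697
G01 X80.078 Y94.266
G01 X9.852 Y32.511
M5
G00 X0.000 Y0.000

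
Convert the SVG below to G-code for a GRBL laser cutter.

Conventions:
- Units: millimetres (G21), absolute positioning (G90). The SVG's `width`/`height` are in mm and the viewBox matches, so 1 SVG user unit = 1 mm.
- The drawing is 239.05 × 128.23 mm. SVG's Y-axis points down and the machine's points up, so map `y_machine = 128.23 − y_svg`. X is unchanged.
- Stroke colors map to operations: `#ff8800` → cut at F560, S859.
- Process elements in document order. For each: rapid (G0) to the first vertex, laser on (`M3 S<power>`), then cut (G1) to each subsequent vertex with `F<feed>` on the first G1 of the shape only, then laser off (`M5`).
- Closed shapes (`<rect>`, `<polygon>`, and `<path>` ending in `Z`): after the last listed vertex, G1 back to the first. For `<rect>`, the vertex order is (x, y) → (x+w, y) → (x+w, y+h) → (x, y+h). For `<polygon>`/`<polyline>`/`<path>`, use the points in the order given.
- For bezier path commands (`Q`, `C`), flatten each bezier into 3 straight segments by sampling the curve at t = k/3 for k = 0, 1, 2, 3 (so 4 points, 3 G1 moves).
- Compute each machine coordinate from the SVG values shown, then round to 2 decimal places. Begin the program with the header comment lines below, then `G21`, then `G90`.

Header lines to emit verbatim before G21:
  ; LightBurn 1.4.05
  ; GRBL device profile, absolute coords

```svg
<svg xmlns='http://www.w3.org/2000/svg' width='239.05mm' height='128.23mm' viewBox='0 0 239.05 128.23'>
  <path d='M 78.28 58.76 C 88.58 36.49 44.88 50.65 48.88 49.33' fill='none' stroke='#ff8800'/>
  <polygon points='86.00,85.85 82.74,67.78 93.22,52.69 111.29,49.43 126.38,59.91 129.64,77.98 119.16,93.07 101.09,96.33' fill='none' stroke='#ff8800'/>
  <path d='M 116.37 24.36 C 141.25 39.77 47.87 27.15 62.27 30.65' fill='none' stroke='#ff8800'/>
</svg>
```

viewBox `0 0 239.05 128.23` with mm width/height → 1 unit = 1 mm. Flip: y_m = 128.23 − y_svg.

**Shape 1** — `<path>` cubic bezier, stroke `#ff8800` → cut (S859, F560). Control points (SVG): P0=(78.28,58.76), P1=(88.58,36.49), P2=(44.88,50.65), P3=(48.88,49.33); sampled at t=k/3. Machine vertices: (78.28,69.47) → (74.35,81.52) → (57.01,80.82) → (48.88,78.90). Open path.

**Shape 2** — `<polygon>` regular polygon, stroke `#ff8800` → cut (S859, F560). Machine vertices: (86.00,42.38) → (82.74,60.45) → (93.22,75.54) → (111.29,78.80) → (126.38,68.32) → (129.64,50.25) → (119.16,35.16) → (101.09,31.90) → (86.00,42.38). Closed: final G1 returns to the first vertex.

**Shape 3** — `<path>` cubic bezier, stroke `#ff8800` → cut (S859, F560). Control points (SVG): P0=(116.37,24.36), P1=(141.25,39.77), P2=(47.87,27.15), P3=(62.27,30.65); sampled at t=k/3. Machine vertices: (116.37,103.87) → (110.20,96.17) → (75.42,97.34) → (62.27,97.58). Open path.

; LightBurn 1.4.05
; GRBL device profile, absolute coords
G21
G90
G0 X78.28 Y69.47
M3 S859
G1 X74.35 Y81.52 F560
G1 X57.01 Y80.82
G1 X48.88 Y78.90
M5
G0 X86.00 Y42.38
M3 S859
G1 X82.74 Y60.45 F560
G1 X93.22 Y75.54
G1 X111.29 Y78.80
G1 X126.38 Y68.32
G1 X129.64 Y50.25
G1 X119.16 Y35.16
G1 X101.09 Y31.90
G1 X86.00 Y42.38
M5
G0 X116.37 Y103.87
M3 S859
G1 X110.20 Y96.17 F560
G1 X75.42 Y97.34
G1 X62.27 Y97.58
M5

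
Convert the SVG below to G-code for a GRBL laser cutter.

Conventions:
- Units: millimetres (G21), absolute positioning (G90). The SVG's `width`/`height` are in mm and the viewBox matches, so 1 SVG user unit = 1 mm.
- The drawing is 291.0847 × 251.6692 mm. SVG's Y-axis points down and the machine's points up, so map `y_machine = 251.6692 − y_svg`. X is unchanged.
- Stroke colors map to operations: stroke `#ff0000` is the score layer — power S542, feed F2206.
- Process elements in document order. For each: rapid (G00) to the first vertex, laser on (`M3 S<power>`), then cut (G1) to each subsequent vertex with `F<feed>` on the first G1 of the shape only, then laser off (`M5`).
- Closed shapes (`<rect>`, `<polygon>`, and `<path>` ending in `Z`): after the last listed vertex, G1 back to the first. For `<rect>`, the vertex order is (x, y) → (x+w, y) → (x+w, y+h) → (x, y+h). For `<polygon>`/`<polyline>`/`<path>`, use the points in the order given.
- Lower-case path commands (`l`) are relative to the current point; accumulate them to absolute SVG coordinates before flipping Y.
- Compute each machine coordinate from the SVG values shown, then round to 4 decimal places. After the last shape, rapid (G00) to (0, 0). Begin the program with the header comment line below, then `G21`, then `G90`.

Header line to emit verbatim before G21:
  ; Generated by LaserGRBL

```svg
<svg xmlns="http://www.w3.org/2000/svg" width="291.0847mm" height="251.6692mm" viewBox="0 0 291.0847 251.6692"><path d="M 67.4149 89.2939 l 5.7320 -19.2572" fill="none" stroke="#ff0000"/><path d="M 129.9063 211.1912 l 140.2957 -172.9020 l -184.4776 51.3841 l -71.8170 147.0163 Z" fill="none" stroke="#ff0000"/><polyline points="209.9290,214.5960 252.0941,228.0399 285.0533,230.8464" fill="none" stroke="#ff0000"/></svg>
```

Since the viewBox matches the mm dimensions, user units are millimetres directly. The only transform is the Y-flip y_m = 251.6692 − y_svg.

Shape 1 is a line segment drawn with `<path>`. Its stroke #ff0000 means score at S542, F2206. After flipping Y the toolpath is (67.4149,162.3753) → (73.1469,181.6325).

Shape 2 is a closed polygon drawn with `<path>`. Its stroke #ff0000 means score at S542, F2206. After flipping Y the toolpath is (129.9063,40.4780) → (270.2020,213.3800) → (85.7244,161.9959) → (13.9074,14.9796) → (129.9063,40.4780), returning to the start.

Shape 3 is a open polyline drawn with `<polyline>`. Its stroke #ff0000 means score at S542, F2206. After flipping Y the toolpath is (209.9290,37.0732) → (252.0941,23.6293) → (285.0533,20.8228).

; Generated by LaserGRBL
G21
G90
G00 X67.4149 Y162.3753
M3 S542
G1 X73.1469 Y181.6325 F2206
M5
G00 X129.9063 Y40.4780
M3 S542
G1 X270.2020 Y213.3800 F2206
G1 X85.7244 Y161.9959
G1 X13.9074 Y14.9796
G1 X129.9063 Y40.4780
M5
G00 X209.9290 Y37.0732
M3 S542
G1 X252.0941 Y23.6293 F2206
G1 X285.0533 Y20.8228
M5
G00 X0.0000 Y0.0000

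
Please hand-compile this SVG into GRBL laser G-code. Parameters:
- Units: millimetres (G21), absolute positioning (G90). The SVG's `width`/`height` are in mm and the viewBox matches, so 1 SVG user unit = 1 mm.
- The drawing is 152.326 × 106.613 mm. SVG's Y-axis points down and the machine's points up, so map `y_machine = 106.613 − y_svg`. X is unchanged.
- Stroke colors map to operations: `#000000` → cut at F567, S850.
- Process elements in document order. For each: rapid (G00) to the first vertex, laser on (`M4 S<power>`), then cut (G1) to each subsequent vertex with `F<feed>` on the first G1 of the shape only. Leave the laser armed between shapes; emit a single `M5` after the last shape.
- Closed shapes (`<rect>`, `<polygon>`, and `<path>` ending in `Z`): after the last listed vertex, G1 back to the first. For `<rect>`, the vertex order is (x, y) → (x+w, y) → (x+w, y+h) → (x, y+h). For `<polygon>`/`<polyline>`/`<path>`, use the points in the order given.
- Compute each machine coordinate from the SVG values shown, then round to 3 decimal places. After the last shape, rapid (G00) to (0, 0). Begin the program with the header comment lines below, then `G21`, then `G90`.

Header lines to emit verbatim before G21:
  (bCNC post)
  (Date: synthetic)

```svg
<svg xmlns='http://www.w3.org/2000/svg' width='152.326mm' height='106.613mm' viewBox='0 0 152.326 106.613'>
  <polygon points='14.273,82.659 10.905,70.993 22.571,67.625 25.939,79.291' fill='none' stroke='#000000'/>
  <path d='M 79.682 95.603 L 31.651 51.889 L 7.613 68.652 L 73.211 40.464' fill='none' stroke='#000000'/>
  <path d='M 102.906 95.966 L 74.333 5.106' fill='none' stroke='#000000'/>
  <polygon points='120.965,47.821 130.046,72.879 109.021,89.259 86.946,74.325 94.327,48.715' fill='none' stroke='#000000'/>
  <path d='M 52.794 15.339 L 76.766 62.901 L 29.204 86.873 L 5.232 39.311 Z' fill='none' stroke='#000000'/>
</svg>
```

viewBox `0 0 152.326 106.613` with mm width/height → 1 unit = 1 mm. Flip: y_m = 106.613 − y_svg.

**Shape 1** — `<polygon>` regular polygon, stroke `#000000` → cut (S850, F567). Machine vertices: (14.273,23.954) → (10.905,35.620) → (22.571,38.988) → (25.939,27.322) → (14.273,23.954). Closed: final G1 returns to the first vertex.

**Shape 2** — `<path>` open polyline, stroke `#000000` → cut (S850, F567). Machine vertices: (79.682,11.010) → (31.651,54.724) → (7.613,37.961) → (73.211,66.149). Open path.

**Shape 3** — `<path>` line segment, stroke `#000000` → cut (S850, F567). Machine vertices: (102.906,10.647) → (74.333,101.507). Open path.

**Shape 4** — `<polygon>` regular polygon, stroke `#000000` → cut (S850, F567). Machine vertices: (120.965,58.792) → (130.046,33.734) → (109.021,17.354) → (86.946,32.288) → (94.327,57.898) → (120.965,58.792). Closed: final G1 returns to the first vertex.

**Shape 5** — `<path>` regular polygon, stroke `#000000` → cut (S850, F567). Machine vertices: (52.794,91.274) → (76.766,43.712) → (29.204,19.740) → (5.232,67.302) → (52.794,91.274). Closed: final G1 returns to the first vertex.

(bCNC post)
(Date: synthetic)
G21
G90
G00 X14.273 Y23.954
M4 S850
G1 X10.905 Y35.620 F567
G1 X22.571 Y38.988
G1 X25.939 Y27.322
G1 X14.273 Y23.954
G00 X79.682 Y11.010
M4 S850
G1 X31.651 Y54.724 F567
G1 X7.613 Y37.961
G1 X73.211 Y66.149
G00 X102.906 Y10.647
M4 S850
G1 X74.333 Y101.507 F567
G00 X120.965 Y58.792
M4 S850
G1 X130.046 Y33.734 F567
G1 X109.021 Y17.354
G1 X86.946 Y32.288
G1 X94.327 Y57.898
G1 X120.965 Y58.792
G00 X52.794 Y91.274
M4 S850
G1 X76.766 Y43.712 F567
G1 X29.204 Y19.740
G1 X5.232 Y67.302
G1 X52.794 Y91.274
M5
G00 X0.000 Y0.000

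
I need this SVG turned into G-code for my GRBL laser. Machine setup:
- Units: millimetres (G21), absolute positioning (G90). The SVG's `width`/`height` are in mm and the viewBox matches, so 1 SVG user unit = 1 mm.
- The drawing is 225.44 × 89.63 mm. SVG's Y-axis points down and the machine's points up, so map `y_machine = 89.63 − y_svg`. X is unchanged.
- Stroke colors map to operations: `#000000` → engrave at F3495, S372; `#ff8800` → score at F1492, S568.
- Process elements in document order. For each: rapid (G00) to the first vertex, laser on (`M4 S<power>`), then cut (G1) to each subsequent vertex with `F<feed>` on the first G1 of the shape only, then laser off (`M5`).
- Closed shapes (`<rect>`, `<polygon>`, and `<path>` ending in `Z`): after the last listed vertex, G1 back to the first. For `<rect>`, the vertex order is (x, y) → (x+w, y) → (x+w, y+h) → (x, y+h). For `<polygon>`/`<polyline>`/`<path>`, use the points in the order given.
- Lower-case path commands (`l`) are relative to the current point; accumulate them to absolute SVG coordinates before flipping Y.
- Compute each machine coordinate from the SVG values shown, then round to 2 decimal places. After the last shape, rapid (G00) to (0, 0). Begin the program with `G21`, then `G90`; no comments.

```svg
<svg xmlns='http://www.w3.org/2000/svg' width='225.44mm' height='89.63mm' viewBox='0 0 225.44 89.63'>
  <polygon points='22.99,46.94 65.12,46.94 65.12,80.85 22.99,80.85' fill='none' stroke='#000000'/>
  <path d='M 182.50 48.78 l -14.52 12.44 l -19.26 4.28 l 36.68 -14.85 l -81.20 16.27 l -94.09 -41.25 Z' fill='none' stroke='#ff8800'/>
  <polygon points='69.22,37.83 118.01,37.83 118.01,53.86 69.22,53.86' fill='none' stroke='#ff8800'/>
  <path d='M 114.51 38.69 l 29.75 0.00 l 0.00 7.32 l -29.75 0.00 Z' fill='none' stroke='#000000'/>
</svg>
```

G21
G90
G00 X22.99 Y42.69
M4 S372
G1 X65.12 Y42.69 F3495
G1 X65.12 Y8.78
G1 X22.99 Y8.78
G1 X22.99 Y42.69
M5
G00 X182.50 Y40.85
M4 S568
G1 X167.98 Y28.41 F1492
G1 X148.72 Y24.13
G1 X185.40 Y38.98
G1 X104.20 Y22.71
G1 X10.11 Y63.96
G1 X182.50 Y40.85
M5
G00 X69.22 Y51.80
M4 S568
G1 X118.01 Y51.80 F1492
G1 X118.01 Y35.77
G1 X69.22 Y35.77
G1 X69.22 Y51.80
M5
G00 X114.51 Y50.94
M4 S372
G1 X144.26 Y50.94 F3495
G1 X144.26 Y43.62
G1 X114.51 Y43.62
G1 X114.51 Y50.94
M5
G00 X0.00 Y0.00

1 u = 1 mm; y_m = 89.63 − y.

[1] `<polygon>` rectangle, #000000→engrave S372 F3495: (22.99,42.69) → (65.12,42.69) → (65.12,8.78) → (22.99,8.78) → (22.99,42.69) (closed)

[2] `<path>` closed polygon, #ff8800→score S568 F1492: (182.50,40.85) → (167.98,28.41) → (148.72,24.13) → (185.40,38.98) → (104.20,22.71) → (10.11,63.96) → (182.50,40.85) (closed)

[3] `<polygon>` rectangle, #ff8800→score S568 F1492: (69.22,51.80) → (118.01,51.80) → (118.01,35.77) → (69.22,35.77) → (69.22,51.80) (closed)

[4] `<path>` rectangle, #000000→engrave S372 F3495: (114.51,50.94) → (144.26,50.94) → (144.26,43.62) → (114.51,43.62) → (114.51,50.94) (closed)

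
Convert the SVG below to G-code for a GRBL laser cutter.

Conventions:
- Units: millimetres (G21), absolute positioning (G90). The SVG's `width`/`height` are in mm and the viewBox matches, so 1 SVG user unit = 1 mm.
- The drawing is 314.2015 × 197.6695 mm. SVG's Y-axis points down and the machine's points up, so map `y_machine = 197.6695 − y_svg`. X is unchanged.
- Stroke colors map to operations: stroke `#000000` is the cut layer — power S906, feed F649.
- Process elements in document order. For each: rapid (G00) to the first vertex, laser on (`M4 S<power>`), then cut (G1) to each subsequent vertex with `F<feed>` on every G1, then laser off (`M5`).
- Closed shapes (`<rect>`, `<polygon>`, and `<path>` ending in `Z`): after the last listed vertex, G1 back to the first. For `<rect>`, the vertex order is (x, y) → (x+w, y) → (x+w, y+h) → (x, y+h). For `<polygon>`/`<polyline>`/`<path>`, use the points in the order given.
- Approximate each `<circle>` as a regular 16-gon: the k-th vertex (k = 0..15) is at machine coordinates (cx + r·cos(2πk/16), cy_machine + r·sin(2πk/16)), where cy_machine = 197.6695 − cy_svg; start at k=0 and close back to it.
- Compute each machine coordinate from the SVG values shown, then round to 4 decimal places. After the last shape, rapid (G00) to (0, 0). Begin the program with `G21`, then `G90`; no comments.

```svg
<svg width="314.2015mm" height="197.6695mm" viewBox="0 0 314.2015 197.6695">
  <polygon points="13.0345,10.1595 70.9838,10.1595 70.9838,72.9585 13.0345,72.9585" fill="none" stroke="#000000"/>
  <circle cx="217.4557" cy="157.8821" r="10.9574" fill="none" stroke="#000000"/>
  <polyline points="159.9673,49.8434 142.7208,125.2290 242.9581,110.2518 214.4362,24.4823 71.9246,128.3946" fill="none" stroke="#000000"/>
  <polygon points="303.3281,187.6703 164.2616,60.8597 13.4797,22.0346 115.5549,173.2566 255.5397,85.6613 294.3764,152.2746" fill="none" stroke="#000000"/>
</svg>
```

Since the viewBox matches the mm dimensions, user units are millimetres directly. The only transform is the Y-flip y_m = 197.6695 − y_svg.

Shape 1 is a rectangle drawn with `<polygon>`. Its stroke #000000 means cut at S906, F649. After flipping Y the toolpath is (13.0345,187.5100) → (70.9838,187.5100) → (70.9838,124.7110) → (13.0345,124.7110) → (13.0345,187.5100), returning to the start.

Shape 2 is a circle drawn with `<circle>`. Its stroke #000000 means cut at S906, F649. After flipping Y the toolpath is (228.4131,39.7874) → (227.5790,43.9806) → (225.2038,47.5355) → (221.6489,49.9107) → (217.4557,50.7448) → (213.2625,49.9107) → (209.7076,47.5355) → (207.3324,43.9806) → (206.4983,39.7874) → (207.3324,35.5942) → (209.7076,32.0393) → (213.2625,29.6641) → (217.4557,28.8300) → (221.6489,29.6641) → (225.2038,32.0393) → (227.5790,35.5942) → (228.4131,39.7874), returning to the start.

Shape 3 is a open polyline drawn with `<polyline>`. Its stroke #000000 means cut at S906, F649. After flipping Y the toolpath is (159.9673,147.8261) → (142.7208,72.4405) → (242.9581,87.4177) → (214.4362,173.1872) → (71.9246,69.2749).

Shape 4 is a closed polygon drawn with `<polygon>`. Its stroke #000000 means cut at S906, F649. After flipping Y the toolpath is (303.3281,9.9992) → (164.2616,136.8098) → (13.4797,175.6349) → (115.5549,24.4129) → (255.5397,112.0082) → (294.3764,45.3949) → (303.3281,9.9992), returning to the start.

G21
G90
G00 X13.0345 Y187.5100
M4 S906
G1 X70.9838 Y187.5100 F649
G1 X70.9838 Y124.7110 F649
G1 X13.0345 Y124.7110 F649
G1 X13.0345 Y187.5100 F649
M5
G00 X228.4131 Y39.7874
M4 S906
G1 X227.5790 Y43.9806 F649
G1 X225.2038 Y47.5355 F649
G1 X221.6489 Y49.9107 F649
G1 X217.4557 Y50.7448 F649
G1 X213.2625 Y49.9107 F649
G1 X209.7076 Y47.5355 F649
G1 X207.3324 Y43.9806 F649
G1 X206.4983 Y39.7874 F649
G1 X207.3324 Y35.5942 F649
G1 X209.7076 Y32.0393 F649
G1 X213.2625 Y29.6641 F649
G1 X217.4557 Y28.8300 F649
G1 X221.6489 Y29.6641 F649
G1 X225.2038 Y32.0393 F649
G1 X227.5790 Y35.5942 F649
G1 X228.4131 Y39.7874 F649
M5
G00 X159.9673 Y147.8261
M4 S906
G1 X142.7208 Y72.4405 F649
G1 X242.9581 Y87.4177 F649
G1 X214.4362 Y173.1872 F649
G1 X71.9246 Y69.2749 F649
M5
G00 X303.3281 Y9.9992
M4 S906
G1 X164.2616 Y136.8098 F649
G1 X13.4797 Y175.6349 F649
G1 X115.5549 Y24.4129 F649
G1 X255.5397 Y112.0082 F649
G1 X294.3764 Y45.3949 F649
G1 X303.3281 Y9.9992 F649
M5
G00 X0.0000 Y0.0000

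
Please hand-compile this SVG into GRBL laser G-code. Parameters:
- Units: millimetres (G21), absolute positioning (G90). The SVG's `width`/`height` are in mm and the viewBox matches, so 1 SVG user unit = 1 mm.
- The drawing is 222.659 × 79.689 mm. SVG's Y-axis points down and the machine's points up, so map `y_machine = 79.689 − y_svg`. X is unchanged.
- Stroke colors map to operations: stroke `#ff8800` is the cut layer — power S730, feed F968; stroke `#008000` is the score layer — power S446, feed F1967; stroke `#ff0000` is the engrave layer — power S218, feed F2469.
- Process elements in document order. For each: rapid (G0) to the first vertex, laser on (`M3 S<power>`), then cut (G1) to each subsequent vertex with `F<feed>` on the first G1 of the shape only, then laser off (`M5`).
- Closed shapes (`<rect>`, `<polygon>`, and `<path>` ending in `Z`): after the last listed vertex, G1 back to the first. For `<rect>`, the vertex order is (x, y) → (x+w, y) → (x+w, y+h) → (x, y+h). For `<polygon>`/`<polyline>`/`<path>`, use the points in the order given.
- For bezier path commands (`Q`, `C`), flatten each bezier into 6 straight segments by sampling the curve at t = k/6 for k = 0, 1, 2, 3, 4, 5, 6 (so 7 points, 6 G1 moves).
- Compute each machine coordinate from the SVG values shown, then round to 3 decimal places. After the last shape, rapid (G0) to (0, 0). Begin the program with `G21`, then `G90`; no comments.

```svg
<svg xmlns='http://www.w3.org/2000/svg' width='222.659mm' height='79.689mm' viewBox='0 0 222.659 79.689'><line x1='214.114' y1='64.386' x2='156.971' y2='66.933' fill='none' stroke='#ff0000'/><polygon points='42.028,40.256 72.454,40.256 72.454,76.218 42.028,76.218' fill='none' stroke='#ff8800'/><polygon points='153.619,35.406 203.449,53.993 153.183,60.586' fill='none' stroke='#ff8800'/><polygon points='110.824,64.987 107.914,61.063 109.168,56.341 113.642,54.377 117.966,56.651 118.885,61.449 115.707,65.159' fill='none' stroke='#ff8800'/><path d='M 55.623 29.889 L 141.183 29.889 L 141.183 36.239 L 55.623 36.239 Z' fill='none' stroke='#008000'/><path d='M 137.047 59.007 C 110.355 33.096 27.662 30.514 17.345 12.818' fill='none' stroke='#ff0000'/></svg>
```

G21
G90
G0 X214.114 Y15.303
M3 S218
G1 X156.971 Y12.756 F2469
M5
G0 X42.028 Y39.433
M3 S730
G1 X72.454 Y39.433 F968
G1 X72.454 Y3.471
G1 X42.028 Y3.471
G1 X42.028 Y39.433
M5
G0 X153.619 Y44.283
M3 S730
G1 X203.449 Y25.696 F968
G1 X153.183 Y19.103
G1 X153.619 Y44.283
M5
G0 X110.824 Y14.702
M3 S730
G1 X107.914 Y18.626 F968
G1 X109.168 Y23.348
G1 X113.642 Y25.312
G1 X117.966 Y23.038
G1 X118.885 Y18.240
G1 X115.707 Y14.530
G1 X110.824 Y14.702
M5
G0 X55.623 Y49.800
M3 S446
G1 X141.183 Y49.800 F1967
G1 X141.183 Y43.450
G1 X55.623 Y43.450
G1 X55.623 Y49.800
M5
G0 X137.047 Y20.682
M3 S218
G1 X119.629 Y31.871 F2469
G1 X96.443 Y40.240
G1 X71.055 Y46.857
G1 X47.033 Y52.789
G1 X27.940 Y59.105
G1 X17.345 Y66.871
M5
G0 X0.000 Y0.000

viewBox `0 0 222.659 79.689` with mm width/height → 1 unit = 1 mm. Flip: y_m = 79.689 − y_svg.

**Shape 1** — `<line>` line segment, stroke `#ff0000` → engrave (S218, F2469). Machine vertices: (214.114,15.303) → (156.971,12.756). Open path.

**Shape 2** — `<polygon>` rectangle, stroke `#ff8800` → cut (S730, F968). Machine vertices: (42.028,39.433) → (72.454,39.433) → (72.454,3.471) → (42.028,3.471) → (42.028,39.433). Closed: final G1 returns to the first vertex.

**Shape 3** — `<polygon>` closed polygon, stroke `#ff8800` → cut (S730, F968). Machine vertices: (153.619,44.283) → (203.449,25.696) → (153.183,19.103) → (153.619,44.283). Closed: final G1 returns to the first vertex.

**Shape 4** — `<polygon>` regular polygon, stroke `#ff8800` → cut (S730, F968). Machine vertices: (110.824,14.702) → (107.914,18.626) → (109.168,23.348) → (113.642,25.312) → (117.966,23.038) → (118.885,18.240) → (115.707,14.530) → (110.824,14.702). Closed: final G1 returns to the first vertex.

**Shape 5** — `<path>` rectangle, stroke `#008000` → score (S446, F1967). Machine vertices: (55.623,49.800) → (141.183,49.800) → (141.183,43.450) → (55.623,43.450) → (55.623,49.800). Closed: final G1 returns to the first vertex.

**Shape 6** — `<path>` cubic bezier, stroke `#ff0000` → engrave (S218, F2469). Control points (SVG): P0=(137.047,59.007), P1=(110.355,33.096), P2=(27.662,30.514), P3=(17.345,12.818); sampled at t=k/6. Machine vertices: (137.047,20.682) → (119.629,31.871) → (96.443,40.240) → (71.055,46.857) → (47.033,52.789) → (27.940,59.105) → (17.345,66.871). Open path.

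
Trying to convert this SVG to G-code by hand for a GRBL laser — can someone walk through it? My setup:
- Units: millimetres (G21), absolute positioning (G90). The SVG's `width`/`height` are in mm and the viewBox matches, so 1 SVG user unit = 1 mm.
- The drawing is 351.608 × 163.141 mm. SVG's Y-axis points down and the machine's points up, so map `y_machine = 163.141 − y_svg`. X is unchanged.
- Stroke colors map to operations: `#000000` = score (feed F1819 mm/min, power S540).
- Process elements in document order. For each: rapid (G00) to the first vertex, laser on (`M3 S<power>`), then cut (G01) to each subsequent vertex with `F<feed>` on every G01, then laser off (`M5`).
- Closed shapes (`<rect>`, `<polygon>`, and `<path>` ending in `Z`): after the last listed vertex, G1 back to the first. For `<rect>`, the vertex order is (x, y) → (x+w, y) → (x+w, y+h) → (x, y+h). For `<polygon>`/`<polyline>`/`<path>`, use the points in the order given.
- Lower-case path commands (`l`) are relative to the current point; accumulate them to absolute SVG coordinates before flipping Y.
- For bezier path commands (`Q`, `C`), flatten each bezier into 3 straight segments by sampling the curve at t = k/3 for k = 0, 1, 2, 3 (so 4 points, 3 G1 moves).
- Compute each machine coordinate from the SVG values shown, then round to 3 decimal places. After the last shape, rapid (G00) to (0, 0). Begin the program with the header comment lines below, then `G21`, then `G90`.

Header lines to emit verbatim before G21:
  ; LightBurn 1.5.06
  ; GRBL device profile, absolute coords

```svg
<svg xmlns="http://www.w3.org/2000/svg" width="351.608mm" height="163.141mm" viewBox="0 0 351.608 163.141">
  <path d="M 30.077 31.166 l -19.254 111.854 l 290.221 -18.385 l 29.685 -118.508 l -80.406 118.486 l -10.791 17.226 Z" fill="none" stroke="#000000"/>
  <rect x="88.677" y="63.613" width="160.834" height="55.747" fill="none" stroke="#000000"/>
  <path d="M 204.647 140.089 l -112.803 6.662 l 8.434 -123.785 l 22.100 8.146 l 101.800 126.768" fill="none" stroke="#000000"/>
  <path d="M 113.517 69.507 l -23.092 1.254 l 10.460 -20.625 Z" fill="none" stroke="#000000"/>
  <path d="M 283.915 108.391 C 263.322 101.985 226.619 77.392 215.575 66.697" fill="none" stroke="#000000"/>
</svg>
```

; LightBurn 1.5.06
; GRBL device profile, absolute coords
G21
G90
G00 X30.077 Y131.975
M3 S540
G01 X10.823 Y20.121 F1819
G01 X301.044 Y38.506 F1819
G01 X330.729 Y157.014 F1819
G01 X250.323 Y38.528 F1819
G01 X239.532 Y21.302 F1819
G01 X30.077 Y131.975 F1819
M5
G00 X88.677 Y99.528
M3 S540
G01 X249.511 Y99.528 F1819
G01 X249.511 Y43.781 F1819
G01 X88.677 Y43.781 F1819
G01 X88.677 Y99.528 F1819
M5
G00 X204.647 Y23.052
M3 S540
G01 X91.844 Y16.390 F1819
G01 X100.278 Y140.175 F1819
G01 X122.378 Y132.029 F1819
G01 X224.178 Y5.261 F1819
M5
G00 X113.517 Y93.634
M3 S540
G01 X90.425 Y92.380 F1819
G01 X100.885 Y113.005 F1819
G01 X113.517 Y93.634 F1819
M5
G00 X283.915 Y54.750
M3 S540
G01 X259.499 Y66.030 F1819
G01 X233.625 Y82.305 F1819
G01 X215.575 Y96.444 F1819
M5
G00 X0.000 Y0.000

1 u = 1 mm; y_m = 163.141 − y.

[1] `<path>` closed polygon, #000000→score S540 F1819: (30.077,131.975) → (10.823,20.121) → (301.044,38.506) → (330.729,157.014) → (250.323,38.528) → (239.532,21.302) → (30.077,131.975) (closed)

[2] `<rect>` rectangle, #000000→score S540 F1819: (88.677,99.528) → (249.511,99.528) → (249.511,43.781) → (88.677,43.781) → (88.677,99.528) (closed)

[3] `<path>` open polyline, #000000→score S540 F1819: (204.647,23.052) → (91.844,16.390) → (100.278,140.175) → (122.378,132.029) → (224.178,5.261)

[4] `<path>` regular polygon, #000000→score S540 F1819: (113.517,93.634) → (90.425,92.380) → (100.885,113.005) → (113.517,93.634) (closed)

[5] `<path>` cubic bezier, #000000→score S540 F1819: (283.915,54.750) → (259.499,66.030) → (233.625,82.305) → (215.575,96.444)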